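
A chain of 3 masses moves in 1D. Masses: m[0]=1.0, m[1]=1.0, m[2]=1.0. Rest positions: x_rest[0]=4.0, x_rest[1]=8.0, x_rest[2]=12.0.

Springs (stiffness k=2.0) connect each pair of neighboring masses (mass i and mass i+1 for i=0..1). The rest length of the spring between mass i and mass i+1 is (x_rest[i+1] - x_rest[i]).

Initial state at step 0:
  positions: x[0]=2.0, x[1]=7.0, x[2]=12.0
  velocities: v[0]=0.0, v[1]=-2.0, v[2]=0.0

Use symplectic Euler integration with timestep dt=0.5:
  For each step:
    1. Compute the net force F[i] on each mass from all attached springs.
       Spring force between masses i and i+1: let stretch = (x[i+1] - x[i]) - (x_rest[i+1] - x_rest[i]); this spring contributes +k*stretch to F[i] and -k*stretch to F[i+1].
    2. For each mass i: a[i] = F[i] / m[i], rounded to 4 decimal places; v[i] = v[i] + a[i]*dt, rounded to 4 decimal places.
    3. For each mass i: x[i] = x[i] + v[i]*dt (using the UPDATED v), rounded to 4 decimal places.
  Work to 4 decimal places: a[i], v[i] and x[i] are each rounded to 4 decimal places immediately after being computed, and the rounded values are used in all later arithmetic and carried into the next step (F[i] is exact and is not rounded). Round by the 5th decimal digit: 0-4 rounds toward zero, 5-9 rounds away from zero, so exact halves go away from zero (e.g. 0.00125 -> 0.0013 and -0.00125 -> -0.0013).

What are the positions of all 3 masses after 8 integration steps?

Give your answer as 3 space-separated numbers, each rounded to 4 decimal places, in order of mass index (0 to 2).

Answer: -1.0351 4.9532 9.0822

Derivation:
Step 0: x=[2.0000 7.0000 12.0000] v=[0.0000 -2.0000 0.0000]
Step 1: x=[2.5000 6.0000 11.5000] v=[1.0000 -2.0000 -1.0000]
Step 2: x=[2.7500 6.0000 10.2500] v=[0.5000 0.0000 -2.5000]
Step 3: x=[2.6250 6.5000 8.8750] v=[-0.2500 1.0000 -2.7500]
Step 4: x=[2.4375 6.2500 8.3125] v=[-0.3750 -0.5000 -1.1250]
Step 5: x=[2.1563 5.1250 8.7188] v=[-0.5625 -2.2500 0.8125]
Step 6: x=[1.3594 4.3126 9.3282] v=[-1.5938 -1.6249 1.2187]
Step 7: x=[0.0391 4.5314 9.4298] v=[-2.6406 0.4375 0.2031]
Step 8: x=[-1.0351 4.9532 9.0822] v=[-2.1483 0.8436 -0.6953]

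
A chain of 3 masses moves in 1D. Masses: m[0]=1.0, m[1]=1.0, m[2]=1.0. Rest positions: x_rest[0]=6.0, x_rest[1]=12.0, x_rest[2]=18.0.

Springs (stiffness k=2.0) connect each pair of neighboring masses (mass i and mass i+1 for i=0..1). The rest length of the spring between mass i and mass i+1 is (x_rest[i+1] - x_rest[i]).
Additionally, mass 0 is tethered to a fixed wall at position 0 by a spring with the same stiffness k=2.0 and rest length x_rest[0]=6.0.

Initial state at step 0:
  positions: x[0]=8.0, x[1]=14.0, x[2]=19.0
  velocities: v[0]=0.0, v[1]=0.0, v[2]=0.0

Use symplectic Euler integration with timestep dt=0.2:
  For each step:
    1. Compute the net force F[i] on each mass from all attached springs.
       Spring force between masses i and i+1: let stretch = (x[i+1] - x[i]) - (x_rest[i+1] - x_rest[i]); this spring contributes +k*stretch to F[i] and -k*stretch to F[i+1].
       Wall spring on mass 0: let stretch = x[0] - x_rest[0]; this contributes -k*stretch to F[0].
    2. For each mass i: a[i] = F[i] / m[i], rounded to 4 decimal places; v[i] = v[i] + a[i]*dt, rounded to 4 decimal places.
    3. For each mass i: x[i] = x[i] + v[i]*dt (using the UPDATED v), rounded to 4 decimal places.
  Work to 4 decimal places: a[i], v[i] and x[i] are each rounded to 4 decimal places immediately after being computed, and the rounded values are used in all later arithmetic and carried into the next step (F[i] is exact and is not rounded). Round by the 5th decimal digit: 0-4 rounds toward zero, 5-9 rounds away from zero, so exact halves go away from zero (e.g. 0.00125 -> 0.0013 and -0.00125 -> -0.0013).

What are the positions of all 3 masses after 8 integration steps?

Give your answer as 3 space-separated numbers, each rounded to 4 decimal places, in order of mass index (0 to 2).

Answer: 5.2559 12.2316 19.8243

Derivation:
Step 0: x=[8.0000 14.0000 19.0000] v=[0.0000 0.0000 0.0000]
Step 1: x=[7.8400 13.9200 19.0800] v=[-0.8000 -0.4000 0.4000]
Step 2: x=[7.5392 13.7664 19.2272] v=[-1.5040 -0.7680 0.7360]
Step 3: x=[7.1334 13.5515 19.4175] v=[-2.0288 -1.0746 0.9517]
Step 4: x=[6.6704 13.2924 19.6186] v=[-2.3149 -1.2954 1.0053]
Step 5: x=[6.2035 13.0097 19.7936] v=[-2.3343 -1.4137 0.8748]
Step 6: x=[5.7849 12.7252 19.9058] v=[-2.0932 -1.4226 0.5612]
Step 7: x=[5.4587 12.4599 19.9236] v=[-1.6310 -1.3265 0.0890]
Step 8: x=[5.2559 12.2316 19.8243] v=[-1.0140 -1.1415 -0.4965]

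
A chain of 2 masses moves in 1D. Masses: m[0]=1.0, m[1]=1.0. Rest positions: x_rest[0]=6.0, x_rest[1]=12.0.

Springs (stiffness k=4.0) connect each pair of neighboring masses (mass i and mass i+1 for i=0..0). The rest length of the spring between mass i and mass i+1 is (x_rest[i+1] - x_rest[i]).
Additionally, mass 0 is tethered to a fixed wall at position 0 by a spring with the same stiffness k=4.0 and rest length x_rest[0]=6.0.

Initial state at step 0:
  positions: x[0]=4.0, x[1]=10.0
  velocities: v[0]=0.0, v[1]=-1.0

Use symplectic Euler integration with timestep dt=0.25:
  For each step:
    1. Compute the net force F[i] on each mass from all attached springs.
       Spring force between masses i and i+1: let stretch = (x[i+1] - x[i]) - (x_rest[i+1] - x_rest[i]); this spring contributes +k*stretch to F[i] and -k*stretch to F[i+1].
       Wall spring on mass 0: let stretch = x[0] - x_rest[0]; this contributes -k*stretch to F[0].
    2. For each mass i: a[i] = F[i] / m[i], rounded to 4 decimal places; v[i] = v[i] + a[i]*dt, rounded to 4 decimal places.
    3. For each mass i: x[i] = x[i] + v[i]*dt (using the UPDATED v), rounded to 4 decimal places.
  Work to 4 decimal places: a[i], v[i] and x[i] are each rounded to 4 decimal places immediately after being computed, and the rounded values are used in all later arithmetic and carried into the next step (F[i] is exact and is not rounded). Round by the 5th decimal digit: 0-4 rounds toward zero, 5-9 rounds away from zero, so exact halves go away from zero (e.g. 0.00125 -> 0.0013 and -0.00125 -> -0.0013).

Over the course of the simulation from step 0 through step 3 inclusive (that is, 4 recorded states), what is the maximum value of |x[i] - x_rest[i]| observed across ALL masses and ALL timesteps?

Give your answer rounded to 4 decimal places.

Step 0: x=[4.0000 10.0000] v=[0.0000 -1.0000]
Step 1: x=[4.5000 9.7500] v=[2.0000 -1.0000]
Step 2: x=[5.1875 9.6875] v=[2.7500 -0.2500]
Step 3: x=[5.7031 10.0000] v=[2.0625 1.2500]
Max displacement = 2.3125

Answer: 2.3125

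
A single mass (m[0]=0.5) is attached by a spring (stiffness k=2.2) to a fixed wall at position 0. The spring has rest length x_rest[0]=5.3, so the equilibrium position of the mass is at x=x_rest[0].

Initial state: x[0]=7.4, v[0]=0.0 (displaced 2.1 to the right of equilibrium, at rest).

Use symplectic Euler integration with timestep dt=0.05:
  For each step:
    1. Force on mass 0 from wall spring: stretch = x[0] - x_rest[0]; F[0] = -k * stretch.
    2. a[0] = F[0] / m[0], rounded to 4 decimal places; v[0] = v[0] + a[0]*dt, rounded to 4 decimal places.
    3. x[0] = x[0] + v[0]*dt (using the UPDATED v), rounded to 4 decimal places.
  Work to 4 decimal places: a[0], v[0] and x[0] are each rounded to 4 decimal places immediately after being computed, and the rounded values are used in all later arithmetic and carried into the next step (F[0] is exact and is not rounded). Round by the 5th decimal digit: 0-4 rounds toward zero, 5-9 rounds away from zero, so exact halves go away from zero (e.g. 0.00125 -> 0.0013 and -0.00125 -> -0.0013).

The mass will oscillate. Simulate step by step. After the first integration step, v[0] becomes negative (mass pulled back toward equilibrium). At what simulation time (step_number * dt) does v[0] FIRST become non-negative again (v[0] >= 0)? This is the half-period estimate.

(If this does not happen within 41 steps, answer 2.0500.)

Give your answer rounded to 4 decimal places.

Answer: 1.5000

Derivation:
Step 0: x=[7.4000] v=[0.0000]
Step 1: x=[7.3769] v=[-0.4620]
Step 2: x=[7.3310] v=[-0.9189]
Step 3: x=[7.2627] v=[-1.3657]
Step 4: x=[7.1728] v=[-1.7975]
Step 5: x=[7.0623] v=[-2.2095]
Step 6: x=[6.9324] v=[-2.5972]
Step 7: x=[6.7846] v=[-2.9563]
Step 8: x=[6.6205] v=[-3.2829]
Step 9: x=[6.4418] v=[-3.5734]
Step 10: x=[6.2506] v=[-3.8246]
Step 11: x=[6.0489] v=[-4.0337]
Step 12: x=[5.8390] v=[-4.1985]
Step 13: x=[5.6231] v=[-4.3171]
Step 14: x=[5.4037] v=[-4.3882]
Step 15: x=[5.1832] v=[-4.4110]
Step 16: x=[4.9639] v=[-4.3853]
Step 17: x=[4.7483] v=[-4.3114]
Step 18: x=[4.5388] v=[-4.1900]
Step 19: x=[4.3377] v=[-4.0225]
Step 20: x=[4.1472] v=[-3.8108]
Step 21: x=[3.9693] v=[-3.5572]
Step 22: x=[3.8061] v=[-3.2644]
Step 23: x=[3.6593] v=[-2.9357]
Step 24: x=[3.5306] v=[-2.5747]
Step 25: x=[3.4213] v=[-2.1854]
Step 26: x=[3.3327] v=[-1.7721]
Step 27: x=[3.2657] v=[-1.3393]
Step 28: x=[3.2211] v=[-0.8918]
Step 29: x=[3.1994] v=[-0.4344]
Step 30: x=[3.2008] v=[0.0277]
First v>=0 after going negative at step 30, time=1.5000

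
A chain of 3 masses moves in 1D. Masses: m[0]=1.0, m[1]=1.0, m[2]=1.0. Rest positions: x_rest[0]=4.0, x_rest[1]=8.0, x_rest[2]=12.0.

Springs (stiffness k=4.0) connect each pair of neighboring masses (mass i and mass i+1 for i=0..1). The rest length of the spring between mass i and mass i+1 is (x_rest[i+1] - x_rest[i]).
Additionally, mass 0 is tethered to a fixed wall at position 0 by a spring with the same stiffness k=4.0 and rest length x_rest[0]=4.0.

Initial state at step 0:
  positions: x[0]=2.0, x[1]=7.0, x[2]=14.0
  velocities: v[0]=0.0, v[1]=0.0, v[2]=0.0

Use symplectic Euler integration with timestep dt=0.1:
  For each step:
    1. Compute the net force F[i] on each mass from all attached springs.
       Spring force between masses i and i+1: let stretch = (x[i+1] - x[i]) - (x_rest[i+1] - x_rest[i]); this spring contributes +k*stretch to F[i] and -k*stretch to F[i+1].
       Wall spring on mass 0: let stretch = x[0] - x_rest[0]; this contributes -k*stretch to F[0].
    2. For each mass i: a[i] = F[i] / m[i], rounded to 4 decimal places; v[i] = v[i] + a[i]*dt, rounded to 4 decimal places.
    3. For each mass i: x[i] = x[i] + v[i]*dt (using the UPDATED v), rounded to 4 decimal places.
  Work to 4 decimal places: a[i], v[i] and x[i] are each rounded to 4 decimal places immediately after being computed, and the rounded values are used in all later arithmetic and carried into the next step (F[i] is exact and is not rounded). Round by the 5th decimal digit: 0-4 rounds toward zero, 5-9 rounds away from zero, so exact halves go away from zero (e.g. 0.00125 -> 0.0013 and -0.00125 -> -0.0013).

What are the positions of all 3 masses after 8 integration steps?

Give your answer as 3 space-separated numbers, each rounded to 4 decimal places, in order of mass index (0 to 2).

Step 0: x=[2.0000 7.0000 14.0000] v=[0.0000 0.0000 0.0000]
Step 1: x=[2.1200 7.0800 13.8800] v=[1.2000 0.8000 -1.2000]
Step 2: x=[2.3536 7.2336 13.6480] v=[2.3360 1.5360 -2.3200]
Step 3: x=[2.6883 7.4486 13.3194] v=[3.3466 2.1498 -3.2858]
Step 4: x=[3.1058 7.7080 12.9160] v=[4.1754 2.5940 -4.0341]
Step 5: x=[3.5832 7.9916 12.4643] v=[4.7740 2.8363 -4.5173]
Step 6: x=[4.0936 8.2778 11.9937] v=[5.1041 2.8620 -4.7064]
Step 7: x=[4.6076 8.5453 11.5344] v=[5.1403 2.6747 -4.5928]
Step 8: x=[5.0948 8.7748 11.1156] v=[4.8723 2.2953 -4.1884]

Answer: 5.0948 8.7748 11.1156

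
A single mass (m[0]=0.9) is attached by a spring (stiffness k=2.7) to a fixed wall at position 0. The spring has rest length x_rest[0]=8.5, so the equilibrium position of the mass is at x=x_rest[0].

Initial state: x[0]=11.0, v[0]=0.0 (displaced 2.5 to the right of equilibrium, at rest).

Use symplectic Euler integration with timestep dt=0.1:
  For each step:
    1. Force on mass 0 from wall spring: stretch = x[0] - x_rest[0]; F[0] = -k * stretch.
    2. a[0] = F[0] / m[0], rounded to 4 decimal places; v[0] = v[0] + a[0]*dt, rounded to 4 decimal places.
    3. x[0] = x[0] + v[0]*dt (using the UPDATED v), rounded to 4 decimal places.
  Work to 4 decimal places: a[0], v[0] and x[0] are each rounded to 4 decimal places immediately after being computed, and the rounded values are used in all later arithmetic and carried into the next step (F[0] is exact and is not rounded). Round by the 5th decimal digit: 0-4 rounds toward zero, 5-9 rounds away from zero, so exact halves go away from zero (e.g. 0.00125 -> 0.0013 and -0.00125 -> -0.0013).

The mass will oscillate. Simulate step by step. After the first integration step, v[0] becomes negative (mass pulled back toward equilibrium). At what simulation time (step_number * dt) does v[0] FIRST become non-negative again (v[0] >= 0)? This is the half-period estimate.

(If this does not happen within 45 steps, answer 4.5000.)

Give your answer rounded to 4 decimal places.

Answer: 1.9000

Derivation:
Step 0: x=[11.0000] v=[0.0000]
Step 1: x=[10.9250] v=[-0.7500]
Step 2: x=[10.7773] v=[-1.4775]
Step 3: x=[10.5612] v=[-2.1607]
Step 4: x=[10.2833] v=[-2.7791]
Step 5: x=[9.9519] v=[-3.3141]
Step 6: x=[9.5769] v=[-3.7497]
Step 7: x=[9.1696] v=[-4.0728]
Step 8: x=[8.7422] v=[-4.2737]
Step 9: x=[8.3076] v=[-4.3464]
Step 10: x=[7.8787] v=[-4.2887]
Step 11: x=[7.4685] v=[-4.1023]
Step 12: x=[7.0892] v=[-3.7929]
Step 13: x=[6.7522] v=[-3.3697]
Step 14: x=[6.4677] v=[-2.8454]
Step 15: x=[6.2441] v=[-2.2357]
Step 16: x=[6.0882] v=[-1.5589]
Step 17: x=[6.0047] v=[-0.8354]
Step 18: x=[5.9960] v=[-0.0868]
Step 19: x=[6.0624] v=[0.6644]
First v>=0 after going negative at step 19, time=1.9000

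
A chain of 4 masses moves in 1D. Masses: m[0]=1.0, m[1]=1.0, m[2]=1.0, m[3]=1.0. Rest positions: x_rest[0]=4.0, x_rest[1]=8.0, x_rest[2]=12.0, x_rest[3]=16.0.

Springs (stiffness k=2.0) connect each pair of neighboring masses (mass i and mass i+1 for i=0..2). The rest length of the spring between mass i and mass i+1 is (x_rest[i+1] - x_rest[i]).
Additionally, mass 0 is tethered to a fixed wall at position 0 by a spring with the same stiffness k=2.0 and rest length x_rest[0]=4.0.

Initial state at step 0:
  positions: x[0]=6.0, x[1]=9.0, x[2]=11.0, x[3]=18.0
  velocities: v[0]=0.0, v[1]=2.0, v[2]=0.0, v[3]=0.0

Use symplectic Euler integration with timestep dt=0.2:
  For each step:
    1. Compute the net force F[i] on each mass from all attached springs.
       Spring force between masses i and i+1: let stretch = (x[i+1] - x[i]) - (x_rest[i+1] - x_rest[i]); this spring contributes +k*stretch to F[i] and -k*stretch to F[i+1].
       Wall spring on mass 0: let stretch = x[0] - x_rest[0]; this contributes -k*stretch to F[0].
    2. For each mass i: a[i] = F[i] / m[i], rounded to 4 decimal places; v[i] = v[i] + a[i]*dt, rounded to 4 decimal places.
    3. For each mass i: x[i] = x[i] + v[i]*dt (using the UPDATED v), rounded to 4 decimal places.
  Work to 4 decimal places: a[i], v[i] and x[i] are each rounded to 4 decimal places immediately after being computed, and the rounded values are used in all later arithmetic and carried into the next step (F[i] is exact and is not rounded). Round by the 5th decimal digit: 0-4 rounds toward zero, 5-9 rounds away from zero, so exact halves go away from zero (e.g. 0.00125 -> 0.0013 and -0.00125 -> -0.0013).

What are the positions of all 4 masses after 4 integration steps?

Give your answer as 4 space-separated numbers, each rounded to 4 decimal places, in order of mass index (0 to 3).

Step 0: x=[6.0000 9.0000 11.0000 18.0000] v=[0.0000 2.0000 0.0000 0.0000]
Step 1: x=[5.7600 9.3200 11.4000 17.7600] v=[-1.2000 1.6000 2.0000 -1.2000]
Step 2: x=[5.3440 9.5216 12.1424 17.3312] v=[-2.0800 1.0080 3.7120 -2.1440]
Step 3: x=[4.8347 9.5987 13.0902 16.8073] v=[-2.5466 0.3853 4.7392 -2.6195]
Step 4: x=[4.3197 9.5740 14.0561 16.3060] v=[-2.5749 -0.1237 4.8294 -2.5063]

Answer: 4.3197 9.5740 14.0561 16.3060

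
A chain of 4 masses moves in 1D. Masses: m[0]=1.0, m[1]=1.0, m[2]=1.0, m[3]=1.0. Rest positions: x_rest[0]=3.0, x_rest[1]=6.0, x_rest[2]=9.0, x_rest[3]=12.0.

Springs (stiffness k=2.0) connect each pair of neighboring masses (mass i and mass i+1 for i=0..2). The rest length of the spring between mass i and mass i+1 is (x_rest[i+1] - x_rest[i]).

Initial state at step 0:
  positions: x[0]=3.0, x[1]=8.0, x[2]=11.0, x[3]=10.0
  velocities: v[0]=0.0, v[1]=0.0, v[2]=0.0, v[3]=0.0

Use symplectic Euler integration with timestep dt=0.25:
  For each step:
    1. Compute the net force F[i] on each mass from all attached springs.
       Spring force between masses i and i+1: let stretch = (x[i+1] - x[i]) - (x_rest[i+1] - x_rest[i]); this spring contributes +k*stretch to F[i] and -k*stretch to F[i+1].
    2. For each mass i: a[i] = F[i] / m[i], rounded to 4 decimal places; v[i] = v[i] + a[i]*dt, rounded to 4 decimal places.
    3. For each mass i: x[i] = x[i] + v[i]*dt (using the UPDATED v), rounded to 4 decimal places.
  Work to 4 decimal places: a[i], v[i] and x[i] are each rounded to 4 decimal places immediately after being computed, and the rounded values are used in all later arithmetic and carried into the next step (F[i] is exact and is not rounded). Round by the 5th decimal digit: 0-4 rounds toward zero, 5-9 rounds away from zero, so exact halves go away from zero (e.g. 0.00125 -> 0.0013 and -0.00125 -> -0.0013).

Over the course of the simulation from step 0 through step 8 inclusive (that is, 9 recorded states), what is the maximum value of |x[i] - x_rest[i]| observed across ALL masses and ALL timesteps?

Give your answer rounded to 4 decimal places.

Step 0: x=[3.0000 8.0000 11.0000 10.0000] v=[0.0000 0.0000 0.0000 0.0000]
Step 1: x=[3.2500 7.7500 10.5000 10.5000] v=[1.0000 -1.0000 -2.0000 2.0000]
Step 2: x=[3.6875 7.2813 9.6563 11.3750] v=[1.7500 -1.8750 -3.3750 3.5000]
Step 3: x=[4.1992 6.6602 8.7305 12.4102] v=[2.0469 -2.4844 -3.7032 4.1407]
Step 4: x=[4.6436 5.9903 8.0059 13.3604] v=[1.7774 -2.6798 -2.8985 3.8009]
Step 5: x=[4.8813 5.4040 7.6986 14.0163] v=[0.9508 -2.3454 -1.2291 2.6237]
Step 6: x=[4.8093 5.0391 7.8942 14.2575] v=[-0.2879 -1.4595 0.7825 0.9649]
Step 7: x=[4.3911 5.0024 8.5284 14.0783] v=[-1.6730 -0.1469 2.5366 -0.7168]
Step 8: x=[3.6743 5.3300 9.4156 13.5804] v=[-2.8674 1.3105 3.5486 -1.9918]
Max displacement = 2.2575

Answer: 2.2575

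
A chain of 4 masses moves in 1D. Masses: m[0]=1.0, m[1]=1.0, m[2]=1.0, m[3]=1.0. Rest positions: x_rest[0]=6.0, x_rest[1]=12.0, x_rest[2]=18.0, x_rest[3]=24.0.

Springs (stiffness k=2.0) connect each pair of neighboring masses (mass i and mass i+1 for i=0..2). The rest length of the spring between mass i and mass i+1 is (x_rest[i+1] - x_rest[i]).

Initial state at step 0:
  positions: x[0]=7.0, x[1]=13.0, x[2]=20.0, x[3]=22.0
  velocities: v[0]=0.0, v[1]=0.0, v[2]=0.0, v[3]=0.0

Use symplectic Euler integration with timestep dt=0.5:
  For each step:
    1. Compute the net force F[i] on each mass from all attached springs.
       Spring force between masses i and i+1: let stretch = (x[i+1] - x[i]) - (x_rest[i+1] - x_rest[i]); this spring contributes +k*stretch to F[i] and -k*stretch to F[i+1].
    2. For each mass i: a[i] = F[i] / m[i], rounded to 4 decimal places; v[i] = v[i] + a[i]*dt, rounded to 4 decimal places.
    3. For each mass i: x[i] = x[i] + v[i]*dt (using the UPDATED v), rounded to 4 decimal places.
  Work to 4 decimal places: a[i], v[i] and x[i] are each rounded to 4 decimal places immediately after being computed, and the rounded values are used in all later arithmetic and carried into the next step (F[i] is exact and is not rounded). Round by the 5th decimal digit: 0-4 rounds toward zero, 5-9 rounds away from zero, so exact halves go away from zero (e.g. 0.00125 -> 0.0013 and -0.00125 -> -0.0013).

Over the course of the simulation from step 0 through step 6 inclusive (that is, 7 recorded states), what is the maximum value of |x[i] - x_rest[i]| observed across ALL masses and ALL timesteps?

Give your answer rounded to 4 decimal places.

Step 0: x=[7.0000 13.0000 20.0000 22.0000] v=[0.0000 0.0000 0.0000 0.0000]
Step 1: x=[7.0000 13.5000 17.5000 24.0000] v=[0.0000 1.0000 -5.0000 4.0000]
Step 2: x=[7.2500 12.7500 16.2500 25.7500] v=[0.5000 -1.5000 -2.5000 3.5000]
Step 3: x=[7.2500 11.0000 18.0000 25.7500] v=[0.0000 -3.5000 3.5000 0.0000]
Step 4: x=[6.1250 10.8750 20.1250 24.8750] v=[-2.2500 -0.2500 4.2500 -1.7500]
Step 5: x=[4.3750 13.0000 20.0000 24.6250] v=[-3.5000 4.2500 -0.2500 -0.5000]
Step 6: x=[3.9375 14.3125 18.6875 25.0625] v=[-0.8750 2.6250 -2.6250 0.8750]
Max displacement = 2.3125

Answer: 2.3125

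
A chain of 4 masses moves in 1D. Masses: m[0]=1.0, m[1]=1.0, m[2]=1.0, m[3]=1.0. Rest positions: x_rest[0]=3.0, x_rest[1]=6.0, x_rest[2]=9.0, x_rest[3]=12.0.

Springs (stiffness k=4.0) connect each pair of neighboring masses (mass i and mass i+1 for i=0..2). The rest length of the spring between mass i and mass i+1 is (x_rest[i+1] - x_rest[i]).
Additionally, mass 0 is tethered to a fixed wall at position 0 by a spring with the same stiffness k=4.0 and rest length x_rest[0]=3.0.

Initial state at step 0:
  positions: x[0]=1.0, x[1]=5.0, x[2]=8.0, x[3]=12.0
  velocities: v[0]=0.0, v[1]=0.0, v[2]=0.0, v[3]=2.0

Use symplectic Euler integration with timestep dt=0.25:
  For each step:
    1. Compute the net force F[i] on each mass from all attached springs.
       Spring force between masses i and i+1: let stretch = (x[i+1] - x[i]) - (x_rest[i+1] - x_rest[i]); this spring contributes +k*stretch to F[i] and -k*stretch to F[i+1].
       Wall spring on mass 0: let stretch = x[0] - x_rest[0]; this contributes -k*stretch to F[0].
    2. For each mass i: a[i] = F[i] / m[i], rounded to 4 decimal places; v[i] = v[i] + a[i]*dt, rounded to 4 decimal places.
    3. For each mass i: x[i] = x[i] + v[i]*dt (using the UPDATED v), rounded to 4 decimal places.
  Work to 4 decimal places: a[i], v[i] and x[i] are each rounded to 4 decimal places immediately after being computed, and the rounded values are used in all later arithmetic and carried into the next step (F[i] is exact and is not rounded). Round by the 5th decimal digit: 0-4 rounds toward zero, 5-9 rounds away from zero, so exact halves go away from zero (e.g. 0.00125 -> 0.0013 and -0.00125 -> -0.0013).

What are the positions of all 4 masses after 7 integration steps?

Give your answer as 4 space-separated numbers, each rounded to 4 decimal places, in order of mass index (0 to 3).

Step 0: x=[1.0000 5.0000 8.0000 12.0000] v=[0.0000 0.0000 0.0000 2.0000]
Step 1: x=[1.7500 4.7500 8.2500 12.2500] v=[3.0000 -1.0000 1.0000 1.0000]
Step 2: x=[2.8125 4.6250 8.6250 12.2500] v=[4.2500 -0.5000 1.5000 0.0000]
Step 3: x=[3.6250 5.0469 8.9063 12.0938] v=[3.2500 1.6875 1.1250 -0.6250]
Step 4: x=[3.8867 6.0782 9.0196 11.8907] v=[1.0469 4.1250 0.4531 -0.8125]
Step 5: x=[3.7246 7.2969 9.1153 11.7198] v=[-0.6483 4.8749 0.3828 -0.6836]
Step 6: x=[3.5245 8.0772 9.4075 11.6478] v=[-0.8006 3.1210 1.1689 -0.2881]
Step 7: x=[3.5814 8.0519 9.9272 11.7657] v=[0.2276 -0.1014 2.0789 0.4716]

Answer: 3.5814 8.0519 9.9272 11.7657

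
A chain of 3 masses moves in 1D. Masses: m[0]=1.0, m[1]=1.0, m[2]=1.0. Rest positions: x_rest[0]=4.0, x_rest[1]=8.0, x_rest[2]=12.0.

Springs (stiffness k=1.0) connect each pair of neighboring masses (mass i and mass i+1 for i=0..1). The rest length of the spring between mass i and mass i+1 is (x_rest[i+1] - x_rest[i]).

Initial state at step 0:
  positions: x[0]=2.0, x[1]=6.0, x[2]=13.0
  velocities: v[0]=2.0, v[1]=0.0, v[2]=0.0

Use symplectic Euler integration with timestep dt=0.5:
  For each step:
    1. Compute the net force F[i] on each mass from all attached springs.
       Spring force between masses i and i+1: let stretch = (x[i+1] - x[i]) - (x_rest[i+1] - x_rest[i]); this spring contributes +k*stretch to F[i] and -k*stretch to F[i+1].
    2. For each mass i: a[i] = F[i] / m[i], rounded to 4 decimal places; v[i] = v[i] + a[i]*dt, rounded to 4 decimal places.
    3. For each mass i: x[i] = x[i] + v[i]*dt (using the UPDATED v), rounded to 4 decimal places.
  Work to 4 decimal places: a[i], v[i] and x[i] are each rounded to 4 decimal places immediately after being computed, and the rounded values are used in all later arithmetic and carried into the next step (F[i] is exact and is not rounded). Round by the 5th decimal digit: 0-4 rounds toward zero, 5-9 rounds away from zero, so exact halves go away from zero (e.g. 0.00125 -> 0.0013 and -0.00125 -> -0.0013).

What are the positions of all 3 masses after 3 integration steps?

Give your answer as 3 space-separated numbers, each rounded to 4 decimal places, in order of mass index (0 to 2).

Step 0: x=[2.0000 6.0000 13.0000] v=[2.0000 0.0000 0.0000]
Step 1: x=[3.0000 6.7500 12.2500] v=[2.0000 1.5000 -1.5000]
Step 2: x=[3.9375 7.9375 11.1250] v=[1.8750 2.3750 -2.2500]
Step 3: x=[4.8750 8.9219 10.2031] v=[1.8750 1.9688 -1.8438]

Answer: 4.8750 8.9219 10.2031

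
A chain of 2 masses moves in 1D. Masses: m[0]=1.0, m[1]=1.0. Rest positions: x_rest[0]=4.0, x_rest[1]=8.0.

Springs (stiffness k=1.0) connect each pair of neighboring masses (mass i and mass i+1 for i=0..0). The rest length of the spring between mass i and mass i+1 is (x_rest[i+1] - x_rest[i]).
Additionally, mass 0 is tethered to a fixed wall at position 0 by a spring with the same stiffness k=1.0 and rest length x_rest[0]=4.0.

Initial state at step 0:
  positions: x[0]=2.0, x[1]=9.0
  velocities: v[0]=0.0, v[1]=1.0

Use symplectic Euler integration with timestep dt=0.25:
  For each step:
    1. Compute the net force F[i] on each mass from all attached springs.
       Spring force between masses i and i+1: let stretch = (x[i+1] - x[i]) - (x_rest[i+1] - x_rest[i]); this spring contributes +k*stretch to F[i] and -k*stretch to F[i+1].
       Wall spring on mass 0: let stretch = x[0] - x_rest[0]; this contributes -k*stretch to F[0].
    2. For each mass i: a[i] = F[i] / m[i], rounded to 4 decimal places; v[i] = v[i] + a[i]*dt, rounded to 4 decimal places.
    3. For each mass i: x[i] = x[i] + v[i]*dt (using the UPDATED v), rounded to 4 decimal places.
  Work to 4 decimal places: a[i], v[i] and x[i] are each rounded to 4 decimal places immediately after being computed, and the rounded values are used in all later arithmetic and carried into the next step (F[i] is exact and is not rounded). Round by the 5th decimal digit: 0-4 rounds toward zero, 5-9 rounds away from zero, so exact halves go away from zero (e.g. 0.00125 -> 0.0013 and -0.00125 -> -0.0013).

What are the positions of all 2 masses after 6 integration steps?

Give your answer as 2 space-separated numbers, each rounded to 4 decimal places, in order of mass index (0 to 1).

Step 0: x=[2.0000 9.0000] v=[0.0000 1.0000]
Step 1: x=[2.3125 9.0625] v=[1.2500 0.2500]
Step 2: x=[2.9024 8.9531] v=[2.3594 -0.4375]
Step 3: x=[3.6890 8.7156] v=[3.1465 -0.9502]
Step 4: x=[4.5592 8.4139] v=[3.4809 -1.2069]
Step 5: x=[5.3854 8.1213] v=[3.3048 -1.1706]
Step 6: x=[6.0460 7.9077] v=[2.6424 -0.8546]

Answer: 6.0460 7.9077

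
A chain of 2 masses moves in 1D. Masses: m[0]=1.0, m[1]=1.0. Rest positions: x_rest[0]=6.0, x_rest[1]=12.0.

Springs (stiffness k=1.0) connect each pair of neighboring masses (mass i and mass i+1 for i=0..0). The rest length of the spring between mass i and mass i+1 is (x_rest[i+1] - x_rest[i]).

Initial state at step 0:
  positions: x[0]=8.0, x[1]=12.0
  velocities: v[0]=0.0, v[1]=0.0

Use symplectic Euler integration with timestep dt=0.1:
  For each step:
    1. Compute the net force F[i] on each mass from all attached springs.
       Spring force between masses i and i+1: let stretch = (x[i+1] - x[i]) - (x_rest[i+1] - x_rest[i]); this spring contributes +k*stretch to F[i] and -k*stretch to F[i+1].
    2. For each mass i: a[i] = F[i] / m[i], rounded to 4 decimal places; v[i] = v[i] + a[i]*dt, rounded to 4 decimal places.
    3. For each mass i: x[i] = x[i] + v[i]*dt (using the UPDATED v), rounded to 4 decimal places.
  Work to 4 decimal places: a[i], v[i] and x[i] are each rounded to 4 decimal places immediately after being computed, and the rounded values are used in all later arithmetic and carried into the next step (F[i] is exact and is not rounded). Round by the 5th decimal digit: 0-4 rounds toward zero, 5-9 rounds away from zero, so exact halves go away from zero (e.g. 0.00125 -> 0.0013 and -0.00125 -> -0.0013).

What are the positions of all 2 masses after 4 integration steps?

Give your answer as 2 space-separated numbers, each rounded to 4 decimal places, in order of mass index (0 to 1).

Step 0: x=[8.0000 12.0000] v=[0.0000 0.0000]
Step 1: x=[7.9800 12.0200] v=[-0.2000 0.2000]
Step 2: x=[7.9404 12.0596] v=[-0.3960 0.3960]
Step 3: x=[7.8820 12.1180] v=[-0.5841 0.5841]
Step 4: x=[7.8060 12.1941] v=[-0.7605 0.7605]

Answer: 7.8060 12.1941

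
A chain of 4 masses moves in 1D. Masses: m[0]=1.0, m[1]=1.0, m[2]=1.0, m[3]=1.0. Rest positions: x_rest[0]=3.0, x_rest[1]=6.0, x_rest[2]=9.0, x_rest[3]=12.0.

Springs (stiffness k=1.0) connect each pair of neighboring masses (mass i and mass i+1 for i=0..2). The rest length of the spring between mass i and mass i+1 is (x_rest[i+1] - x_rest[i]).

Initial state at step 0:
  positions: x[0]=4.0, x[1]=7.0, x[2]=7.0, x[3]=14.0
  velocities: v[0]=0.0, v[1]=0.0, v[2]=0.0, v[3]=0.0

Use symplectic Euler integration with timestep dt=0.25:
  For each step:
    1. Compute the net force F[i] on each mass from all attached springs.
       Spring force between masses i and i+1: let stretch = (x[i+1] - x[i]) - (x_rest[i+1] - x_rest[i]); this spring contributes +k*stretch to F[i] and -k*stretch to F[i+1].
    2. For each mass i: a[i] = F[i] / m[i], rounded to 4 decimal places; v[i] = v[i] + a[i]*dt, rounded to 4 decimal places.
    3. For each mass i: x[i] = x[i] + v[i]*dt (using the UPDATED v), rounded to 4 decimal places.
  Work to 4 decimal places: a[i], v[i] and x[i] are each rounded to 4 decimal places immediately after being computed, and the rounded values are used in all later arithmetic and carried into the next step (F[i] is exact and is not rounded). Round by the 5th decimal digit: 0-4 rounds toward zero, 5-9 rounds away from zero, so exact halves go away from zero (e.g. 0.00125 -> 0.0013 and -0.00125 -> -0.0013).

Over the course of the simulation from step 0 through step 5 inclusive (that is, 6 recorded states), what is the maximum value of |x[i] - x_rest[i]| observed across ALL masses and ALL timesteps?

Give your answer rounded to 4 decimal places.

Answer: 2.1139

Derivation:
Step 0: x=[4.0000 7.0000 7.0000 14.0000] v=[0.0000 0.0000 0.0000 0.0000]
Step 1: x=[4.0000 6.8125 7.4375 13.7500] v=[0.0000 -0.7500 1.7500 -1.0000]
Step 2: x=[3.9883 6.4883 8.2305 13.2930] v=[-0.0469 -1.2969 3.1719 -1.8281]
Step 3: x=[3.9453 6.1167 9.2310 12.7071] v=[-0.1719 -1.4864 4.0020 -2.3437]
Step 4: x=[3.8505 5.8040 10.2541 12.0914] v=[-0.3791 -1.2507 4.0925 -2.4627]
Step 5: x=[3.6903 5.6474 11.1139 11.5484] v=[-0.6407 -0.6266 3.4393 -2.1720]
Max displacement = 2.1139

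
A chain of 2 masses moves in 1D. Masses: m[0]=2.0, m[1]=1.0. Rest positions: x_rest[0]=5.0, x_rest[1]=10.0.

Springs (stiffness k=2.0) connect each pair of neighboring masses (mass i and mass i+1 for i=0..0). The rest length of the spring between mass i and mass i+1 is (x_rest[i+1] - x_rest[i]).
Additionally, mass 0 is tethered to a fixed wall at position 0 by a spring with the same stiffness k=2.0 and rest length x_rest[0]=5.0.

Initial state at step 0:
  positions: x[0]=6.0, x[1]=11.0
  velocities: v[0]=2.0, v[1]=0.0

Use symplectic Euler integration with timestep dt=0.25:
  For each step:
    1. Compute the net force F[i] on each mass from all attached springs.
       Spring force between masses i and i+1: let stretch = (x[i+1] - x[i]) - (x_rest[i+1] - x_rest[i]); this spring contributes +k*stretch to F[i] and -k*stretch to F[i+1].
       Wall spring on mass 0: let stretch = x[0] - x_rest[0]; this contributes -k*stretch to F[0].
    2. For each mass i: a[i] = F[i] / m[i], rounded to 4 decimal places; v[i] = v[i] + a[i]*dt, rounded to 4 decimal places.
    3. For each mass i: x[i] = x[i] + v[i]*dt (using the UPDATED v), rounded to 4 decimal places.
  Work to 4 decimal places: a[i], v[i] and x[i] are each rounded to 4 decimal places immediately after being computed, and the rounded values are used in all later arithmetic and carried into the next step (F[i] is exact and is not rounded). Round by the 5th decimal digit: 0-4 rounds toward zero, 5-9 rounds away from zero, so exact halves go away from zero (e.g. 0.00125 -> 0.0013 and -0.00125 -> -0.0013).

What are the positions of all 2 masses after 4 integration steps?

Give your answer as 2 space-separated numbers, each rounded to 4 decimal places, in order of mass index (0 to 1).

Answer: 6.9251 11.4308

Derivation:
Step 0: x=[6.0000 11.0000] v=[2.0000 0.0000]
Step 1: x=[6.4375 11.0000] v=[1.7500 0.0000]
Step 2: x=[6.7578 11.0547] v=[1.2813 0.2188]
Step 3: x=[6.9243 11.1973] v=[0.6661 0.5704]
Step 4: x=[6.9251 11.4308] v=[0.0033 0.9339]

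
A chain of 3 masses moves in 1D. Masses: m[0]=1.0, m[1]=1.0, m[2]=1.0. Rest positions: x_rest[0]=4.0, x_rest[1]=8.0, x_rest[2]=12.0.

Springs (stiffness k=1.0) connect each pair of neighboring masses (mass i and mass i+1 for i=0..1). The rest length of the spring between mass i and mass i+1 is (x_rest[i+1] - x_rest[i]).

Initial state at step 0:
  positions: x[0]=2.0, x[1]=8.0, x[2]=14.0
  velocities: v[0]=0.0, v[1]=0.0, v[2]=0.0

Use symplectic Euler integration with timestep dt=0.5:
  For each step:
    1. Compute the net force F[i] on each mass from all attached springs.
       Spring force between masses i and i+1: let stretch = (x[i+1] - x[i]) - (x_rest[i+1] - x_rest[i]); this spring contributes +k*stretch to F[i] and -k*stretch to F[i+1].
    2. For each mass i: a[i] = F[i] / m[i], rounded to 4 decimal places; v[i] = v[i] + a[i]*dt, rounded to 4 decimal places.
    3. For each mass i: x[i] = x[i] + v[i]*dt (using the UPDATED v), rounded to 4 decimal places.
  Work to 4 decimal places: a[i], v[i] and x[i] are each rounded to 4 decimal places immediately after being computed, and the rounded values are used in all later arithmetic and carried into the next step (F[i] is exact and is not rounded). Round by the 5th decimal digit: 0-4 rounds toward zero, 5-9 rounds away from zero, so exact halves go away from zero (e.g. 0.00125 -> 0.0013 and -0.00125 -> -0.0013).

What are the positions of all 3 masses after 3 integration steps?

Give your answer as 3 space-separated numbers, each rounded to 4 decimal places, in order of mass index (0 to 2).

Step 0: x=[2.0000 8.0000 14.0000] v=[0.0000 0.0000 0.0000]
Step 1: x=[2.5000 8.0000 13.5000] v=[1.0000 0.0000 -1.0000]
Step 2: x=[3.3750 8.0000 12.6250] v=[1.7500 0.0000 -1.7500]
Step 3: x=[4.4063 8.0000 11.5938] v=[2.0625 0.0000 -2.0625]

Answer: 4.4063 8.0000 11.5938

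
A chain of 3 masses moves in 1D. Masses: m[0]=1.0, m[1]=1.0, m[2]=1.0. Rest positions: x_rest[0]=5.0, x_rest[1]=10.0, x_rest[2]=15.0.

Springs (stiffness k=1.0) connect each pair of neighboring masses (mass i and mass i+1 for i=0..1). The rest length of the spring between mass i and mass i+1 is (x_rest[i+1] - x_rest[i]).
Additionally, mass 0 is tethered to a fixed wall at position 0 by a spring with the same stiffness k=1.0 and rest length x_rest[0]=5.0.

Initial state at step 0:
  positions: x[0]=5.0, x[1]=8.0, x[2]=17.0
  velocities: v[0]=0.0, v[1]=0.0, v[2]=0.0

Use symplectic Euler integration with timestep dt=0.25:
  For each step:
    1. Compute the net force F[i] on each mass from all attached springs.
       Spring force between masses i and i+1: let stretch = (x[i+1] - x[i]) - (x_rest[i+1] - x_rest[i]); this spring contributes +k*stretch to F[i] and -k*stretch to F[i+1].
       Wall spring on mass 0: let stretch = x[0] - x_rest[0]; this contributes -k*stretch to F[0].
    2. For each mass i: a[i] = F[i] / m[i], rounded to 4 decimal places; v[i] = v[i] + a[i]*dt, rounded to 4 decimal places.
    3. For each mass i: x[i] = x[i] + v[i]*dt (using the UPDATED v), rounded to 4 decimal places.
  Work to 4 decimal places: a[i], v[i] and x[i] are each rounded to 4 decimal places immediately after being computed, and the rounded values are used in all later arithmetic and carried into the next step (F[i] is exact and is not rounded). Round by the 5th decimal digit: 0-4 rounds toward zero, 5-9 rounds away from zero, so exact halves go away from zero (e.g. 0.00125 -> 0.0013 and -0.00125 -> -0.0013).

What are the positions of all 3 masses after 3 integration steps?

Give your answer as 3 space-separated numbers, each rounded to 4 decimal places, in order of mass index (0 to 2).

Step 0: x=[5.0000 8.0000 17.0000] v=[0.0000 0.0000 0.0000]
Step 1: x=[4.8750 8.3750 16.7500] v=[-0.5000 1.5000 -1.0000]
Step 2: x=[4.6641 9.0547 16.2891] v=[-0.8438 2.7188 -1.8438]
Step 3: x=[4.4361 9.9122 15.6885] v=[-0.9122 3.4298 -2.4024]

Answer: 4.4361 9.9122 15.6885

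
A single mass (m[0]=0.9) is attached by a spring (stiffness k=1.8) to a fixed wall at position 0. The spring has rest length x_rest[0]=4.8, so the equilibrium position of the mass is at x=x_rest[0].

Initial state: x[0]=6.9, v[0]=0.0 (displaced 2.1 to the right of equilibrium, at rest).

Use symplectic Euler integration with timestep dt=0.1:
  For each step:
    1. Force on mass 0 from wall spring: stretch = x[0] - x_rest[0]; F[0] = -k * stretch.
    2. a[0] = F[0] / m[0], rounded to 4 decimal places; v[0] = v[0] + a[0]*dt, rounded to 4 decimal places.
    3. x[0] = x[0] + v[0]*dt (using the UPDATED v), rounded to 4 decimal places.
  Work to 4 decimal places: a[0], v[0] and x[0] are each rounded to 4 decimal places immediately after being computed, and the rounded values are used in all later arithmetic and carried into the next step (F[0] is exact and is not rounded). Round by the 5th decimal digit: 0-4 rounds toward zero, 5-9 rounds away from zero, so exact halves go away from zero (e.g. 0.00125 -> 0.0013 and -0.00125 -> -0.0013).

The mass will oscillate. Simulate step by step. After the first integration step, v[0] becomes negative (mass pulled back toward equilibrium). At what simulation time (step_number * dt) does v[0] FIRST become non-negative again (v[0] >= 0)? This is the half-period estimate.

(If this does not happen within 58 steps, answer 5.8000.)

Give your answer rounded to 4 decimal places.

Answer: 2.3000

Derivation:
Step 0: x=[6.9000] v=[0.0000]
Step 1: x=[6.8580] v=[-0.4200]
Step 2: x=[6.7748] v=[-0.8316]
Step 3: x=[6.6521] v=[-1.2266]
Step 4: x=[6.4924] v=[-1.5970]
Step 5: x=[6.2989] v=[-1.9355]
Step 6: x=[6.0754] v=[-2.2353]
Step 7: x=[5.8264] v=[-2.4904]
Step 8: x=[5.5568] v=[-2.6957]
Step 9: x=[5.2721] v=[-2.8471]
Step 10: x=[4.9780] v=[-2.9415]
Step 11: x=[4.6803] v=[-2.9771]
Step 12: x=[4.3850] v=[-2.9532]
Step 13: x=[4.0980] v=[-2.8702]
Step 14: x=[3.8250] v=[-2.7298]
Step 15: x=[3.5715] v=[-2.5348]
Step 16: x=[3.3426] v=[-2.2891]
Step 17: x=[3.1428] v=[-1.9976]
Step 18: x=[2.9762] v=[-1.6662]
Step 19: x=[2.8461] v=[-1.3014]
Step 20: x=[2.7550] v=[-0.9106]
Step 21: x=[2.7048] v=[-0.5016]
Step 22: x=[2.6965] v=[-0.0826]
Step 23: x=[2.7303] v=[0.3381]
First v>=0 after going negative at step 23, time=2.3000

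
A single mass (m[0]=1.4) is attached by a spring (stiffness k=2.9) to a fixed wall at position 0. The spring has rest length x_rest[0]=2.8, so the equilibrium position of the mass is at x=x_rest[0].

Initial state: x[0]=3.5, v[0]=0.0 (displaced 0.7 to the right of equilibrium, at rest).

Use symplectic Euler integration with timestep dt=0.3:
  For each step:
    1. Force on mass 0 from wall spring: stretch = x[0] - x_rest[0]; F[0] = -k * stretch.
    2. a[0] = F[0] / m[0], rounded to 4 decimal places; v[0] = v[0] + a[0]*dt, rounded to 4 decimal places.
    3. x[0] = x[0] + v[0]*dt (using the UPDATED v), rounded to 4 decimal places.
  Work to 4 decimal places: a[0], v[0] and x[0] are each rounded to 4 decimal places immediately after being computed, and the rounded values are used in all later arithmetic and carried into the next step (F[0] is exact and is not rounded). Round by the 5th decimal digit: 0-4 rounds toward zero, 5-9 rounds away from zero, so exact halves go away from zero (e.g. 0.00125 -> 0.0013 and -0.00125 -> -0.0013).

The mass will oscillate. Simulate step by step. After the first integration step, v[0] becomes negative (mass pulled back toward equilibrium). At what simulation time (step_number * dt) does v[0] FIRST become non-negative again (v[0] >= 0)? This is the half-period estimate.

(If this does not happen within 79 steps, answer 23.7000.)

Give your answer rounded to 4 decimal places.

Step 0: x=[3.5000] v=[0.0000]
Step 1: x=[3.3695] v=[-0.4350]
Step 2: x=[3.1328] v=[-0.7889]
Step 3: x=[2.8341] v=[-0.9957]
Step 4: x=[2.5290] v=[-1.0169]
Step 5: x=[2.2745] v=[-0.8485]
Step 6: x=[2.1179] v=[-0.5220]
Step 7: x=[2.0885] v=[-0.0981]
Step 8: x=[2.1917] v=[0.3440]
First v>=0 after going negative at step 8, time=2.4000

Answer: 2.4000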